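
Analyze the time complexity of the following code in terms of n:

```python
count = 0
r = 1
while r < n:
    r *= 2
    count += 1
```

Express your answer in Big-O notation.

Each loop level contributes: log n. Multiplying the contributions gives O(log n).

Answer: O(log n)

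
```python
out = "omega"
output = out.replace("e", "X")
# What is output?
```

Trace:
`out = "omega"` → out = 'omega'
`output = out.replace("e", "X")` → output = 'omXga'
So output = 'omXga'

Answer: 'omXga'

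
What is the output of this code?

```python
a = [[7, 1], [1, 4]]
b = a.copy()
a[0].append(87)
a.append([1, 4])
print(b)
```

Key concept: shallow copy with nested lists.
Step by step:
`a = [[7, 1], [1, 4]]` → a = [[7, 1], [1, 4]]
`b = a.copy()` → b = [[7, 1], [1, 4]]
`a[0].append(87)` → a = [[7, 1, 87], [1, 4]]; b = [[7, 1, 87], [1, 4]]
`a.append([1, 4])` → a = [[7, 1, 87], [1, 4], [1, 4]]
`print(b)` → prints [[7, 1, 87], [1, 4]]

Answer: [[7, 1, 87], [1, 4]]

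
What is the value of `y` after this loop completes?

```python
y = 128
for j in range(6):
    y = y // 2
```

Halve 6 times: 128 // 2^6 = 2
`y` takes the values: 128 → 64 → 32 → 16 → 8 → 4 → 2

Answer: 2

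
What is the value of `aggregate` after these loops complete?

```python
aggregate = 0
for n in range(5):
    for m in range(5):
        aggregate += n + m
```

Sum of all n+m for n,m in 5x5
`aggregate` takes the values: 0 → 1 → 3 → 6 → 10 → 11 → 13 → 16 → 20 → 25 → 27 → 30 → 34 → 39 → 45 → 48 → 52 → 57 → 63 → 70 → 74 → 79 → 85 → 92 → 100

Answer: 100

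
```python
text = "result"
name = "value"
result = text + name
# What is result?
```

Trace:
`text = "result"` → text = 'result'
`name = "value"` → name = 'value'
`result = text + name` → result = 'resultvalue'
So result = 'resultvalue'

Answer: 'resultvalue'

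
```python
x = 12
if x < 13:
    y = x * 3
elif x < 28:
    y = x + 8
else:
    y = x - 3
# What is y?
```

Trace:
`x = 12` → x = 12
`if x < 13: ...` → x < 13 is True → y = 36
So y = 36

Answer: 36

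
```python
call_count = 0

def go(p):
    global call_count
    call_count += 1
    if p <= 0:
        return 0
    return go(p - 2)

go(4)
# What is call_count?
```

Linear recursion stepping by 2: 3 calls from p=4 down to ≤0.

Answer: 3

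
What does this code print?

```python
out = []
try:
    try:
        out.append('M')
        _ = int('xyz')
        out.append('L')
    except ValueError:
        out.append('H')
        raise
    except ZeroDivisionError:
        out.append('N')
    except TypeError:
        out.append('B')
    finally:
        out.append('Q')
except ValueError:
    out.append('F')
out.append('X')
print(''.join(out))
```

Execution trace: 'M' (inner try body) → 'H' (inner except ValueError) → 'Q' (inner finally) → 'F' (outer except ValueError) → 'X' (after the try/except). Output: MHQFX

Answer: MHQFX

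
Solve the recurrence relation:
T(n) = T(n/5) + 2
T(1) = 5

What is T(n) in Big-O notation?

Each step divides n by 5 and adds 2. After log_5(n) steps we reach T(1)=5. So T(n) = 2·log_5(n) + 5 = O(log n).

Answer: O(log n)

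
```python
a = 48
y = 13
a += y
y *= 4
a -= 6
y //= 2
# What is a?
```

Trace:
`a = 48` → a = 48
`y = 13` → y = 13
`a += y` → a = 61
`y *= 4` → y = 52
`a -= 6` → a = 55
`y //= 2` → y = 26
So a = 55

Answer: 55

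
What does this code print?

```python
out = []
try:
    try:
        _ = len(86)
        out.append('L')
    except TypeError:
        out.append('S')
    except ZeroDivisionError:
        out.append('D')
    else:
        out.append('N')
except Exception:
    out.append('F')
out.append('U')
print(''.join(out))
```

Execution trace: 'S' (inner except TypeError) → 'U' (after the try/except). Output: SU

Answer: SU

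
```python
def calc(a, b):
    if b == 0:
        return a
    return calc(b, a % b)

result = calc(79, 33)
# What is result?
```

calc(79, 33) -> calc(33, 13) -> calc(13, 7) -> calc(7, 6) -> calc(6, 1) -> calc(1, 0) -> 1

Answer: 1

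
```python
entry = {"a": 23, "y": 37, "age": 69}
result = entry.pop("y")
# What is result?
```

Trace:
`entry = {"a": 23, "y": 37, "age": 69}` → entry = {'a': 23, 'y': 37, 'age': 69}
`result = entry.pop("y")` → entry = {'a': 23, 'age': 69}; result = 37
So result = 37

Answer: 37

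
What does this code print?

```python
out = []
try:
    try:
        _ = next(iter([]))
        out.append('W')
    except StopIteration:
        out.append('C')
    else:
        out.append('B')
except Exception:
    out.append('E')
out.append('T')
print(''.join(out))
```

Execution trace: 'C' (inner except StopIteration) → 'T' (after the try/except). Output: CT

Answer: CT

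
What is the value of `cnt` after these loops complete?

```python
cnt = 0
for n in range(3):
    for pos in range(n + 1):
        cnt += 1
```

Triangle: 1 + 2 + ... + 3
`cnt` takes the values: 0 → 1 → 2 → 3 → 4 → 5 → 6

Answer: 6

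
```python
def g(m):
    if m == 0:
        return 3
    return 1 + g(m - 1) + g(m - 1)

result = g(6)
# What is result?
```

g(m) = 1 + 2·g(m-1), g(0)=3. Closed form: (3+1)·2^6 - 1 = 255.

Answer: 255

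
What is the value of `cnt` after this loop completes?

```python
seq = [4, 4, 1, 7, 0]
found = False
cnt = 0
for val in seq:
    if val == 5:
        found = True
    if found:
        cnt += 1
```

Count elements after first 5 in [4, 4, 1, 7, 0]
`cnt` takes the values: 0

Answer: 0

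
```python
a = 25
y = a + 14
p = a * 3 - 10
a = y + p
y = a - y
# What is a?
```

Trace:
`a = 25` → a = 25
`y = a + 14` → y = 39
`p = a * 3 - 10` → p = 65
`a = y + p` → a = 104
`y = a - y` → y = 65
So a = 104

Answer: 104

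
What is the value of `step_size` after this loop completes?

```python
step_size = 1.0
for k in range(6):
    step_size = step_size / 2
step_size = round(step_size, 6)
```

Halving LR 6 times: 1 / 2^6
`step_size` takes the values: 1.0 → 0.5 → 0.25 → 0.125 → 0.0625 → 0.03125 → 0.015625

Answer: 0.015625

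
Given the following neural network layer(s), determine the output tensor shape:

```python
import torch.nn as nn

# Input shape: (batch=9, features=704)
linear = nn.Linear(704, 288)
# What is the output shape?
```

Input: (9, 704) -> Output: (9, 288)

Answer: (9, 288)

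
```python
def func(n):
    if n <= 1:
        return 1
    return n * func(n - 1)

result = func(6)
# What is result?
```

func(6) = 6 * 5 * 4 * 3 * 2 * 1 = 720

Answer: 720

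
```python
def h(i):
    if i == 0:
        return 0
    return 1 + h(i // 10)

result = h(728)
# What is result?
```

Count of digits of 728: 3

Answer: 3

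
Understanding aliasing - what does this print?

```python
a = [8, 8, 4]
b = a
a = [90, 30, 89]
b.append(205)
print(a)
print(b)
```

Key concept: rebinding vs mutation: a is rebound to a new list, b still points at the original.
Step by step:
`a = [8, 8, 4]` → a = [8, 8, 4]
`b = a` → b = [8, 8, 4] (same object as a)
`a = [90, 30, 89]` → a = [90, 30, 89]
`b.append(205)` → b = [8, 8, 4, 205]
`print(a)` → prints [90, 30, 89]
`print(b)` → prints [8, 8, 4, 205]

Answer:
[90, 30, 89]
[8, 8, 4, 205]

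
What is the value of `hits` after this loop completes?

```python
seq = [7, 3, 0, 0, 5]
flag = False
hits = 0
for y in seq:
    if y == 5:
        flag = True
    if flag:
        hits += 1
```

Count elements after first 5 in [7, 3, 0, 0, 5]
`hits` takes the values: 0 → 1

Answer: 1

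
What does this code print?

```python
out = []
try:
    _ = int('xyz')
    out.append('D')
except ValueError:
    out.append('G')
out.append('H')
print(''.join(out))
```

Execution trace: 'G' (except ValueError) → 'H' (after the try/except). Output: GH

Answer: GH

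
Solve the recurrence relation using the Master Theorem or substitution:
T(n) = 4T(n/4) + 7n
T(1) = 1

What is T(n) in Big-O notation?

By Master Theorem: a=4, b=4, f(n)=7n. Since log_4(4) = 1 and f(n) = Θ(n^1), Case 2 applies. T(n) = O(n log n).

Answer: O(n log n)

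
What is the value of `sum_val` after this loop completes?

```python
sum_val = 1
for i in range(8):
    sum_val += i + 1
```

Start at 1, add 1 to 8 = 37
`sum_val` takes the values: 1 → 2 → 4 → 7 → 11 → 16 → 22 → 29 → 37

Answer: 37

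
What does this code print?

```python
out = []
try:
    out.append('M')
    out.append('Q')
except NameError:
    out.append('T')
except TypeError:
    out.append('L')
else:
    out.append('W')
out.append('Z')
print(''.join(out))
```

Execution trace: 'M' (try body) → 'Q' (try body, no exception) → 'W' (else) → 'Z' (after the try/except). Output: MQWZ

Answer: MQWZ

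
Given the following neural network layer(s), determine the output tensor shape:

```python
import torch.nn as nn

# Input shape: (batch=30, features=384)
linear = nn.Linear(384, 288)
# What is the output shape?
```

Input: (30, 384) -> Output: (30, 288)

Answer: (30, 288)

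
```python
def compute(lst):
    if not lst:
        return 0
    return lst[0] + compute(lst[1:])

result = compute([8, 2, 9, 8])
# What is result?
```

8 + 2 + 9 + 8 + 0 = 27

Answer: 27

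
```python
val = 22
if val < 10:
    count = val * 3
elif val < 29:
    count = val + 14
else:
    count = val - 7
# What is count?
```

Trace:
`val = 22` → val = 22
`if val < 10: ...` → val < 10 is False, val < 29 is True → count = 36
So count = 36

Answer: 36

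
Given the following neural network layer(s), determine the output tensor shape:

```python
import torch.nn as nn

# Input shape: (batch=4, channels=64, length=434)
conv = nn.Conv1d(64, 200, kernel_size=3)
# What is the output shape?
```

Input: (4, 64, 434) -> Output: (4, 200, 432)

Answer: (4, 200, 432)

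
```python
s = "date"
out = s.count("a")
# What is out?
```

Trace:
`s = "date"` → s = 'date'
`out = s.count("a")` → out = 1
So out = 1

Answer: 1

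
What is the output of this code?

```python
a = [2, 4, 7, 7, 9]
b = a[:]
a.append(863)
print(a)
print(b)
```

Key concept: slice [:] creates copy.
Step by step:
`a = [2, 4, 7, 7, 9]` → a = [2, 4, 7, 7, 9]
`b = a[:]` → b = [2, 4, 7, 7, 9]
`a.append(863)` → a = [2, 4, 7, 7, 9, 863]
`print(a)` → prints [2, 4, 7, 7, 9, 863]
`print(b)` → prints [2, 4, 7, 7, 9]

Answer:
[2, 4, 7, 7, 9, 863]
[2, 4, 7, 7, 9]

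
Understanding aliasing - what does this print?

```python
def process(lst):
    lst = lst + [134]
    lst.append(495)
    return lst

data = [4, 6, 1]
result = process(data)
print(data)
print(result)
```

Key concept: rebinding parameter vs mutation.
Step by step:
`data = [4, 6, 1]` → data = [4, 6, 1]
`result = process(data)` → result = [4, 6, 1, 134, 495]
`print(data)` → prints [4, 6, 1]
`print(result)` → prints [4, 6, 1, 134, 495]

Answer:
[4, 6, 1]
[4, 6, 1, 134, 495]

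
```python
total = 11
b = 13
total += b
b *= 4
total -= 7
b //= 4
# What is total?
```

Trace:
`total = 11` → total = 11
`b = 13` → b = 13
`total += b` → total = 24
`b *= 4` → b = 52
`total -= 7` → total = 17
`b //= 4` → b = 13
So total = 17

Answer: 17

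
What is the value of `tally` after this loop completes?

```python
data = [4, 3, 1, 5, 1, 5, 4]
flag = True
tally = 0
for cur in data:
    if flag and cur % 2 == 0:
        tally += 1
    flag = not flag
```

Count even values at even positions
`tally` takes the values: 0 → 1 → 2

Answer: 2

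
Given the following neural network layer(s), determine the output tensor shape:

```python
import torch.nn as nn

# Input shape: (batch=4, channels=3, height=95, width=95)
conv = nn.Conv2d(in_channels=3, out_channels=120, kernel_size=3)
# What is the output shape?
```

Input: (4, 3, 95, 95) -> Output: (4, 120, 93, 93)

Answer: (4, 120, 93, 93)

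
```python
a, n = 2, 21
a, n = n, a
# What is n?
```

Trace:
`a, n = 2, 21` → a = 2; n = 21
`a, n = n, a` → a = 21; n = 2
So n = 2

Answer: 2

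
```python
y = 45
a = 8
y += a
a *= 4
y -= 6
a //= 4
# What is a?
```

Trace:
`y = 45` → y = 45
`a = 8` → a = 8
`y += a` → y = 53
`a *= 4` → a = 32
`y -= 6` → y = 47
`a //= 4` → a = 8
So a = 8

Answer: 8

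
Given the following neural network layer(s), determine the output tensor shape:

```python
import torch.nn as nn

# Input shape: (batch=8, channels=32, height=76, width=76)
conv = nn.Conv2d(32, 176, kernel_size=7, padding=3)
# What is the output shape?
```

Input: (8, 32, 76, 76) -> Output: (8, 176, 76, 76)

Answer: (8, 176, 76, 76)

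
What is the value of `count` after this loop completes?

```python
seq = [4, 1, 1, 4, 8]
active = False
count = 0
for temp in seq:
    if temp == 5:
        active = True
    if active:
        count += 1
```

Count elements after first 5 in [4, 1, 1, 4, 8]
`count` takes the values: 0

Answer: 0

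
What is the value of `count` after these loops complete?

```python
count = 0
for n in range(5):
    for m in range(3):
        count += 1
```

5 * 3 = 15
`count` takes the values: 0 → 1 → 2 → 3 → 4 → 5 → 6 → 7 → 8 → 9 → 10 → 11 → 12 → 13 → 14 → 15

Answer: 15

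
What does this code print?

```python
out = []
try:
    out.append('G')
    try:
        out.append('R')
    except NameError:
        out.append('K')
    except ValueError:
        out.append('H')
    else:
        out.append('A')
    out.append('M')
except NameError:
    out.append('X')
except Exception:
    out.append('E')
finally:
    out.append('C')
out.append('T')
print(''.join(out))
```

Execution trace: 'G' (try body) → 'R' (inner try body, no exception) → 'A' (inner else) → 'M' (try body, no exception) → 'C' (finally) → 'T' (after the try/except). Output: GRAMCT

Answer: GRAMCT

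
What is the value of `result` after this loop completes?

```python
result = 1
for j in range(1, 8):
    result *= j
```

7! = 5040
`result` takes the values: 1 → 2 → 6 → 24 → 120 → 720 → 5040

Answer: 5040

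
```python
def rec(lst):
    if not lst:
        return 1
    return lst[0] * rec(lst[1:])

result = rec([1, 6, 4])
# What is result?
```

Product over [1, 6, 4] = 1 * 6 * 4 = 24

Answer: 24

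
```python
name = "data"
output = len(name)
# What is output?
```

Trace:
`name = "data"` → name = 'data'
`output = len(name)` → output = 4
So output = 4

Answer: 4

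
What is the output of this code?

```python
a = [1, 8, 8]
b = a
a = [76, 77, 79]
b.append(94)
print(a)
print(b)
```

Key concept: rebinding vs mutation: a is rebound to a new list, b still points at the original.
Step by step:
`a = [1, 8, 8]` → a = [1, 8, 8]
`b = a` → b = [1, 8, 8] (same object as a)
`a = [76, 77, 79]` → a = [76, 77, 79]
`b.append(94)` → b = [1, 8, 8, 94]
`print(a)` → prints [76, 77, 79]
`print(b)` → prints [1, 8, 8, 94]

Answer:
[76, 77, 79]
[1, 8, 8, 94]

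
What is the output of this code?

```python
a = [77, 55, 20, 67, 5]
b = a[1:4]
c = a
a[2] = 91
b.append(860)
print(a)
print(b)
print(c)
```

Key concept: slice vs alias.
Step by step:
`a = [77, 55, 20, 67, 5]` → a = [77, 55, 20, 67, 5]
`b = a[1:4]` → b = [55, 20, 67]
`c = a` → c = [77, 55, 20, 67, 5] (same object as a)
`a[2] = 91` → a = [77, 55, 91, 67, 5] (same object as c); c = [77, 55, 91, 67, 5] (same object as a)
`b.append(860)` → b = [55, 20, 67, 860]
`print(a)` → prints [77, 55, 91, 67, 5]
`print(b)` → prints [55, 20, 67, 860]
`print(c)` → prints [77, 55, 91, 67, 5]

Answer:
[77, 55, 91, 67, 5]
[55, 20, 67, 860]
[77, 55, 91, 67, 5]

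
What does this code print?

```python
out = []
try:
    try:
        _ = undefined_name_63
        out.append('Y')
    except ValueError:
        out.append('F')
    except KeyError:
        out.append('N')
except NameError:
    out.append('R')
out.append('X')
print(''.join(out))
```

Execution trace: 'R' (outer except NameError) → 'X' (after the try/except). Output: RX

Answer: RX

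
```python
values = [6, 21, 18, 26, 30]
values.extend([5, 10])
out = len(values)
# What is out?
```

Trace:
`values = [6, 21, 18, 26, 30]` → values = [6, 21, 18, 26, 30]
`values.extend([5, 10])` → values = [6, 21, 18, 26, 30, 5, 10]
`out = len(values)` → out = 7
So out = 7

Answer: 7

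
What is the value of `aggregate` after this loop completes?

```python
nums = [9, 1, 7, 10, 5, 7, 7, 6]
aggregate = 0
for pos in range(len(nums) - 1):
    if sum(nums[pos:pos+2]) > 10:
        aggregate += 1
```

Count windows with sum > 10
`aggregate` takes the values: 0 → 1 → 2 → 3 → 4 → 5

Answer: 5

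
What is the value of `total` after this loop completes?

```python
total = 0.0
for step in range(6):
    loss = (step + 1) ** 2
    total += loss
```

Sum of squared losses 1² + 2² + ... + 6²
`total` takes the values: 0.0 → 1.0 → 5.0 → 14.0 → 30.0 → 55.0 → 91.0

Answer: 91.0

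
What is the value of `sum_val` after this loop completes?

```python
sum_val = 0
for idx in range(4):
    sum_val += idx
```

Sum of 0 to 3 = 6
`sum_val` takes the values: 0 → 1 → 3 → 6

Answer: 6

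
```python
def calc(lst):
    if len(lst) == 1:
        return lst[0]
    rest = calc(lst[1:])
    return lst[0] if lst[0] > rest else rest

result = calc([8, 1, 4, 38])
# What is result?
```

Recursive max over [8, 1, 4, 38] = 38

Answer: 38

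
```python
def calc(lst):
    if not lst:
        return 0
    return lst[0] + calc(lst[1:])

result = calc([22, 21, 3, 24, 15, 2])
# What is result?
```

22 + 21 + 3 + 24 + 15 + 2 + 0 = 87

Answer: 87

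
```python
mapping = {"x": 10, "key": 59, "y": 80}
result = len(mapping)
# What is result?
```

Trace:
`mapping = {"x": 10, "key": 59, "y": 80}` → mapping = {'x': 10, 'key': 59, 'y': 80}
`result = len(mapping)` → result = 3
So result = 3

Answer: 3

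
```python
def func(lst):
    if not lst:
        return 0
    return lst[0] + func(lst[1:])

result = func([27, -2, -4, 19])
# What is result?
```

27 + (-2) + (-4) + 19 + 0 = 40

Answer: 40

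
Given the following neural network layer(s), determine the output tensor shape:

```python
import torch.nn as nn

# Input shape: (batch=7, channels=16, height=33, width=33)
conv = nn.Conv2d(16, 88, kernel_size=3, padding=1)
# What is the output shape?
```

Input: (7, 16, 33, 33) -> Output: (7, 88, 33, 33)

Answer: (7, 88, 33, 33)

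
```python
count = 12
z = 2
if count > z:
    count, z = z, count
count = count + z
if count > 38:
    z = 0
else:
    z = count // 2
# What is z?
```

Trace:
`count = 12` → count = 12
`z = 2` → z = 2
`if count > z: ...` → count > z is True → count = 2; z = 12
`count = count + z` → count = 14
`if count > 38: ...` → count > 38 is False, take else branch → z = 7
So z = 7

Answer: 7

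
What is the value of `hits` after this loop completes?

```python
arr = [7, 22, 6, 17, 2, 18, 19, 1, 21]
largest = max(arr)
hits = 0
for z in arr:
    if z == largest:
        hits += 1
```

Count of max value 22 in [7, 22, 6, 17, 2, 18, 19, 1, 21]
`hits` takes the values: 0 → 1

Answer: 1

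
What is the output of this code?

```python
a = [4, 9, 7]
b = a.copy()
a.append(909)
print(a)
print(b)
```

Key concept: list.copy() creates independent copy.
Step by step:
`a = [4, 9, 7]` → a = [4, 9, 7]
`b = a.copy()` → b = [4, 9, 7]
`a.append(909)` → a = [4, 9, 7, 909]
`print(a)` → prints [4, 9, 7, 909]
`print(b)` → prints [4, 9, 7]

Answer:
[4, 9, 7, 909]
[4, 9, 7]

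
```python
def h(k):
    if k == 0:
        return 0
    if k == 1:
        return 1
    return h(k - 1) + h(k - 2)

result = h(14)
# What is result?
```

Build up from base cases: h(0)=0, h(1)=1, h(2)=1, h(3)=2, h(4)=3, h(5)=5, h(6)=8, ..., h(14)=377

Answer: 377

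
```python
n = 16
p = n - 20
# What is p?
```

Trace:
`n = 16` → n = 16
`p = n - 20` → p = -4
So p = -4

Answer: -4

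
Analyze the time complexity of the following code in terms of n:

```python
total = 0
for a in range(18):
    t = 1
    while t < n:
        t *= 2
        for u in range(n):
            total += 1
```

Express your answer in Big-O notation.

Each loop level contributes: 1 × log n × n. Multiplying the contributions gives O(n log n).

Answer: O(n log n)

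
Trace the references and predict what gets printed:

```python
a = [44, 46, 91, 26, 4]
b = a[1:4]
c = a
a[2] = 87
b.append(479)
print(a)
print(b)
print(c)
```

Key concept: slice vs alias.
Step by step:
`a = [44, 46, 91, 26, 4]` → a = [44, 46, 91, 26, 4]
`b = a[1:4]` → b = [46, 91, 26]
`c = a` → c = [44, 46, 91, 26, 4] (same object as a)
`a[2] = 87` → a = [44, 46, 87, 26, 4] (same object as c); c = [44, 46, 87, 26, 4] (same object as a)
`b.append(479)` → b = [46, 91, 26, 479]
`print(a)` → prints [44, 46, 87, 26, 4]
`print(b)` → prints [46, 91, 26, 479]
`print(c)` → prints [44, 46, 87, 26, 4]

Answer:
[44, 46, 87, 26, 4]
[46, 91, 26, 479]
[44, 46, 87, 26, 4]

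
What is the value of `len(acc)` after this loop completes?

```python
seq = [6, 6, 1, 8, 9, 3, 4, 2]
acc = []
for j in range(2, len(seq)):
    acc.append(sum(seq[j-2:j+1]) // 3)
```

Number of 3-element averages
`acc` takes the values: [] → [4] → [4, 5] → [4, 5, 6] → [4, 5, 6, 6] → [4, 5, 6, 6, 5] → [4, 5, 6, 6, 5, 3]
So `len(acc)` = 6

Answer: 6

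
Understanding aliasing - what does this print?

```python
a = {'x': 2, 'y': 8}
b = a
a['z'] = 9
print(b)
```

Key concept: dict aliasing.
Step by step:
`a = {'x': 2, 'y': 8}` → a = {'x': 2, 'y': 8}
`b = a` → b = {'x': 2, 'y': 8} (same object as a)
`a['z'] = 9` → a = {'x': 2, 'y': 8, 'z': 9} (same object as b); b = {'x': 2, 'y': 8, 'z': 9} (same object as a)
`print(b)` → prints {'x': 2, 'y': 8, 'z': 9}

Answer: {'x': 2, 'y': 8, 'z': 9}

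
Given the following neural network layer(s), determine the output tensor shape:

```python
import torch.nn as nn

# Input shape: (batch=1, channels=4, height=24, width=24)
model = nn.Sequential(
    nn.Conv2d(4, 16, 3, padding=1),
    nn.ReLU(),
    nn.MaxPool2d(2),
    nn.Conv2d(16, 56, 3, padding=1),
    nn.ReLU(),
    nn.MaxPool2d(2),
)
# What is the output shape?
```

Input: (1, 4, 24, 24) -> after first Conv2d: (1, 16, 24, 24) -> after first MaxPool2d: (1, 16, 12, 12) -> after second Conv2d: (1, 56, 12, 12) -> Output: (1, 56, 6, 6)

Answer: (1, 56, 6, 6)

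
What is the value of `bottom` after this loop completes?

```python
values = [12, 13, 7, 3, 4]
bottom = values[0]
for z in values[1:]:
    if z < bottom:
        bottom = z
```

Minimum of [12, 13, 7, 3, 4]
`bottom` takes the values: 12 → 7 → 3

Answer: 3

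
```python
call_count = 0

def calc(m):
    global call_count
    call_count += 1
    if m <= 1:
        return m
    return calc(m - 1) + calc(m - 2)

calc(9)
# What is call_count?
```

Calls(m) = 1 + Calls(m-1) + Calls(m-2); Calls(0)=Calls(1)=1. For m=9 this gives 109.

Answer: 109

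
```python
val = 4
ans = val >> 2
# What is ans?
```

Trace:
`val = 4` → val = 4
`ans = val >> 2` → ans = 1
So ans = 1

Answer: 1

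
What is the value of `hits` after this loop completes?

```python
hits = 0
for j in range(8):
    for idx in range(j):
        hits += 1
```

Triangle number: 0+1+2+...+7
`hits` takes the values: 0 → 1 → 2 → 3 → 4 → 5 → 6 → 7 → 8 → 9 → 10 → 11 → 12 → 13 → 14 → 15 → 16 → 17 → 18 → 19 → 20 → 21 → 22 → 23 → 24 → 25 → 26 → 27 → 28

Answer: 28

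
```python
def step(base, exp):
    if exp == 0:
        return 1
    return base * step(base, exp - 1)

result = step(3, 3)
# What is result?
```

step(3, 3) = 3 * 3 * 3 = 27

Answer: 27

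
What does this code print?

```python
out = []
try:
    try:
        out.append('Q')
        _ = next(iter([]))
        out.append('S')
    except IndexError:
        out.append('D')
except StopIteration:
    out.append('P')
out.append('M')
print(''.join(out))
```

Execution trace: 'Q' (try body) → 'P' (outer except StopIteration) → 'M' (after the try/except). Output: QPM

Answer: QPM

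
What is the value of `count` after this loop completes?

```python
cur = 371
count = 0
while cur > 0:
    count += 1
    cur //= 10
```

Count digits by repeated division by 10
`count` takes the values: 0 → 1 → 2 → 3

Answer: 3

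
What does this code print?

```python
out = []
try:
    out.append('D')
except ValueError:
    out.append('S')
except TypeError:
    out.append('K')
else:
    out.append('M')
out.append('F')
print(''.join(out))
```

Execution trace: 'D' (try body, no exception) → 'M' (else) → 'F' (after the try/except). Output: DMF

Answer: DMF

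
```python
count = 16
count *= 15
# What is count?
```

Trace:
`count = 16` → count = 16
`count *= 15` → count = 240
So count = 240

Answer: 240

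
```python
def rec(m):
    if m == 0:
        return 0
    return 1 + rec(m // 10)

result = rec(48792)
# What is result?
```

Count of digits of 48792: 5

Answer: 5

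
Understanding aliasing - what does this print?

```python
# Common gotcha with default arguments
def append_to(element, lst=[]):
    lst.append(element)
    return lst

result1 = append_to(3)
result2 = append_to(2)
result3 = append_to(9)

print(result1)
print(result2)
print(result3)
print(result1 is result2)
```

Key concept: mutable default argument gotcha.
Step by step:
`result1 = append_to(3)` → result1 = [3]
`result2 = append_to(2)` → result1 = [3, 2] (same object as result2); result2 = [3, 2] (same object as result1)
`result3 = append_to(9)` → result1 = [3, 2, 9] (same object as result2, result3); result2 = [3, 2, 9] (same object as result1, result3); result3 = [3, 2, 9] (same object as result1, result2)
`print(result1)` → prints [3, 2, 9]
`print(result2)` → prints [3, 2, 9]
`print(result3)` → prints [3, 2, 9]
`print(result1 is result2)` → prints True

Answer:
[3, 2, 9]
[3, 2, 9]
[3, 2, 9]
True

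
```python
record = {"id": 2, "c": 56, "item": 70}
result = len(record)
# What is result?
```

Trace:
`record = {"id": 2, "c": 56, "item": 70}` → record = {'id': 2, 'c': 56, 'item': 70}
`result = len(record)` → result = 3
So result = 3

Answer: 3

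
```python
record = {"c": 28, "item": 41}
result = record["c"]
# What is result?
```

Trace:
`record = {"c": 28, "item": 41}` → record = {'c': 28, 'item': 41}
`result = record["c"]` → result = 28
So result = 28

Answer: 28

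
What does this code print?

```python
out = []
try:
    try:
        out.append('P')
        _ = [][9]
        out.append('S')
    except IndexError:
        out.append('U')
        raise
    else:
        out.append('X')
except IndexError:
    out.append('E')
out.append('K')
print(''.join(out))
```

Execution trace: 'P' (inner try body) → 'U' (inner except IndexError) → 'E' (outer except IndexError) → 'K' (after the try/except). Output: PUEK

Answer: PUEK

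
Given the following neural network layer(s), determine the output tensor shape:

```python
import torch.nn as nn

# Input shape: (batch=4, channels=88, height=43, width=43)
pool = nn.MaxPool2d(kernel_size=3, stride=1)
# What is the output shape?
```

Input: (4, 88, 43, 43) -> Output: (4, 88, 41, 41)

Answer: (4, 88, 41, 41)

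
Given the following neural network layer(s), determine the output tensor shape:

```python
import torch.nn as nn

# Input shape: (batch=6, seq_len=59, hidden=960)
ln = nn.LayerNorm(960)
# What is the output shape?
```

Input: (6, 59, 960) -> Output: (6, 59, 960)

Answer: (6, 59, 960)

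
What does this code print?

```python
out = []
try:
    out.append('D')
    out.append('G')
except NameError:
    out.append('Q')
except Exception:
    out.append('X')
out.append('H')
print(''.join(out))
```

Execution trace: 'D' (try body) → 'G' (try body, no exception) → 'H' (after the try/except). Output: DGH

Answer: DGH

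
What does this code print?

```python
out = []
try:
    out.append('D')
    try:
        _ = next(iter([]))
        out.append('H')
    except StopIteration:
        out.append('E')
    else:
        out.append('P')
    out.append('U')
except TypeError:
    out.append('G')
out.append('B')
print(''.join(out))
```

Execution trace: 'D' (try body) → 'E' (inner except StopIteration) → 'U' (try body, no exception) → 'B' (after the try/except). Output: DEUB

Answer: DEUB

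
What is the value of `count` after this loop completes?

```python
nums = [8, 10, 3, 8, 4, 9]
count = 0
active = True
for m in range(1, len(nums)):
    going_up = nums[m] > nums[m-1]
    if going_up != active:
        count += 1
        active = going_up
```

Count direction changes in [8, 10, 3, 8, 4, 9]
`count` takes the values: 0 → 1 → 2 → 3 → 4

Answer: 4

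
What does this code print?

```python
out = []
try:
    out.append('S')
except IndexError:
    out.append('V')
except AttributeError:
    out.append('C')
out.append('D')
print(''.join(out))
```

Execution trace: 'S' (try body, no exception) → 'D' (after the try/except). Output: SD

Answer: SD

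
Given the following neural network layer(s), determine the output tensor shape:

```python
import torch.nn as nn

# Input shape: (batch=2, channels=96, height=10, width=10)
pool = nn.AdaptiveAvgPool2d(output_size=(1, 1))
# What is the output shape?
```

Input: (2, 96, 10, 10) -> Output: (2, 96, 1, 1)

Answer: (2, 96, 1, 1)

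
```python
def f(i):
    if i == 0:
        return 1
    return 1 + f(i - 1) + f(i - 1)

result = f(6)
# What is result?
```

f(i) = 1 + 2·f(i-1), f(0)=1. Closed form: (1+1)·2^6 - 1 = 127.

Answer: 127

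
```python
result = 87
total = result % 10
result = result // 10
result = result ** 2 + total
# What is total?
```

Trace:
`result = 87` → result = 87
`total = result % 10` → total = 7
`result = result // 10` → result = 8
`result = result ** 2 + total` → result = 71
So total = 7

Answer: 7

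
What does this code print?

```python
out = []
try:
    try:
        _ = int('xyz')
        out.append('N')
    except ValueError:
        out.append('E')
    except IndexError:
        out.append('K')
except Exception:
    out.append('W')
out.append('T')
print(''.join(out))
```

Execution trace: 'E' (inner except ValueError) → 'T' (after the try/except). Output: ET

Answer: ET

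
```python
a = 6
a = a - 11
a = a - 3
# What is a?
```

Trace:
`a = 6` → a = 6
`a = a - 11` → a = -5
`a = a - 3` → a = -8
So a = -8

Answer: -8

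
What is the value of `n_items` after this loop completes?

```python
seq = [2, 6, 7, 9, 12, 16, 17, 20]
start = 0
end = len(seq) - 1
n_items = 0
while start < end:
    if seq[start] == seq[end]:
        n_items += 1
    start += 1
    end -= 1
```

Count matching pairs from ends
`n_items` takes the values: 0

Answer: 0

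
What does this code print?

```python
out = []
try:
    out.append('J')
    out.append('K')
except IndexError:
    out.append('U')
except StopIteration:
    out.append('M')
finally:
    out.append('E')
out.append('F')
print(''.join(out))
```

Execution trace: 'J' (try body) → 'K' (try body, no exception) → 'E' (finally) → 'F' (after the try/except). Output: JKEF

Answer: JKEF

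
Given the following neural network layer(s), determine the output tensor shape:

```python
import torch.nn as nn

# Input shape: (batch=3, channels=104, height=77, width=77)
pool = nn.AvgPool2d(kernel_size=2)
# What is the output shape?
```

Input: (3, 104, 77, 77) -> Output: (3, 104, 38, 38)

Answer: (3, 104, 38, 38)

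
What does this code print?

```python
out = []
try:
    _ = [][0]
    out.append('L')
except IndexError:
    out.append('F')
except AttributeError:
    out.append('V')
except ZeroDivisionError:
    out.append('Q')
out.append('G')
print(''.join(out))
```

Execution trace: 'F' (except IndexError) → 'G' (after the try/except). Output: FG

Answer: FG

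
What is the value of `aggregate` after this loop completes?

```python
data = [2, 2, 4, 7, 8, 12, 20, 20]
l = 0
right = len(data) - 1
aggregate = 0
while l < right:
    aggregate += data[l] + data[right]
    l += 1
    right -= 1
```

Sum of pairs from ends
`aggregate` takes the values: 0 → 22 → 44 → 60 → 75

Answer: 75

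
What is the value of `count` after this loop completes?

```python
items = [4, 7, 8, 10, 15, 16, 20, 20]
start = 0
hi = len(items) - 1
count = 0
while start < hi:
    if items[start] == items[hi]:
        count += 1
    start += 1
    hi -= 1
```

Count matching pairs from ends
`count` takes the values: 0

Answer: 0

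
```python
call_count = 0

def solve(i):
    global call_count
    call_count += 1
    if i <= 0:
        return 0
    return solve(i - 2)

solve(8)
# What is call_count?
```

Linear recursion stepping by 2: 5 calls from i=8 down to ≤0.

Answer: 5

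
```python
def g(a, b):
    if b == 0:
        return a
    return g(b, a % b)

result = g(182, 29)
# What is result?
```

g(182, 29) -> g(29, 8) -> g(8, 5) -> g(5, 3) -> g(3, 2) -> g(2, 1) -> g(1, 0) -> 1

Answer: 1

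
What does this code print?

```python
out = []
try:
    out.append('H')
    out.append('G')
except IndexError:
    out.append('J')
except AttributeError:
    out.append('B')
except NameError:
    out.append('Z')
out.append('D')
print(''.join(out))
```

Execution trace: 'H' (try body) → 'G' (try body, no exception) → 'D' (after the try/except). Output: HGD

Answer: HGD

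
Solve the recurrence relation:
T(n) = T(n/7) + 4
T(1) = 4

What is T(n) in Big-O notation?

Each step divides n by 7 and adds 4. After log_7(n) steps we reach T(1)=4. So T(n) = 4·log_7(n) + 4 = O(log n).

Answer: O(log n)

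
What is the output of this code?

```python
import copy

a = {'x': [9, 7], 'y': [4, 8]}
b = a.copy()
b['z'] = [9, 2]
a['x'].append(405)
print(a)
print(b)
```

Key concept: shallow copy of dict with mutable values.
Step by step:
`a = {'x': [9, 7], 'y': [4, 8]}` → a = {'x': [9, 7], 'y': [4, 8]}
`b = a.copy()` → b = {'x': [9, 7], 'y': [4, 8]}
`b['z'] = [9, 2]` → b = {'x': [9, 7], 'y': [4, 8], 'z': [9, 2]}
`a['x'].append(405)` → a = {'x': [9, 7, 405], 'y': [4, 8]}; b = {'x': [9, 7, 405], 'y': [4, 8], 'z': [9, 2]}
`print(a)` → prints {'x': [9, 7, 405], 'y': [4, 8]}
`print(b)` → prints {'x': [9, 7, 405], 'y': [4, 8], 'z': [9, 2]}

Answer:
{'x': [9, 7, 405], 'y': [4, 8]}
{'x': [9, 7, 405], 'y': [4, 8], 'z': [9, 2]}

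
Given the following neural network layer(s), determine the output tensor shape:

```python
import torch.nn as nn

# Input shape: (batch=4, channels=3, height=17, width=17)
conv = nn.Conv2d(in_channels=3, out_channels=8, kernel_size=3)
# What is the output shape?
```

Input: (4, 3, 17, 17) -> Output: (4, 8, 15, 15)

Answer: (4, 8, 15, 15)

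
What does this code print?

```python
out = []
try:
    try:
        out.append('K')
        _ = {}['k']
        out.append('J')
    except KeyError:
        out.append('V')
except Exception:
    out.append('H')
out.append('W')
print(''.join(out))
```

Execution trace: 'K' (inner try body) → 'V' (inner except KeyError) → 'W' (after the try/except). Output: KVW

Answer: KVW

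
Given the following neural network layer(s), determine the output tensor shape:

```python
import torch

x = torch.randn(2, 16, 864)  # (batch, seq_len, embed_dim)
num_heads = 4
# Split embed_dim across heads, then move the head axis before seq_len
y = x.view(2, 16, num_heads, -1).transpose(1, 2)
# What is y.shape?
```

Input: (2, 16, 864) -> head_dim = 864 // 4 = 216; after view: (2, 16, 4, 216) -> after transpose(1, 2): (2, 4, 16, 216) -> Output: (2, 4, 16, 216)

Answer: (2, 4, 16, 216)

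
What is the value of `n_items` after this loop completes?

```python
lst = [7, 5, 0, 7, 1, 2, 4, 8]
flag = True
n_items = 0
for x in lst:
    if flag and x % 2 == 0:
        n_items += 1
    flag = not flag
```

Count even values at even positions
`n_items` takes the values: 0 → 1 → 2

Answer: 2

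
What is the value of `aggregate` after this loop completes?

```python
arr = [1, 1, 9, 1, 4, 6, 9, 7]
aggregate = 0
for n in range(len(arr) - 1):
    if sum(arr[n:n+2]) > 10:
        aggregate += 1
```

Count windows with sum > 10
`aggregate` takes the values: 0 → 1 → 2

Answer: 2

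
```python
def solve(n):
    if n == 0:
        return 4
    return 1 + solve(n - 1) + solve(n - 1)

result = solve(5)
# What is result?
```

solve(n) = 1 + 2·solve(n-1), solve(0)=4. Closed form: (4+1)·2^5 - 1 = 159.

Answer: 159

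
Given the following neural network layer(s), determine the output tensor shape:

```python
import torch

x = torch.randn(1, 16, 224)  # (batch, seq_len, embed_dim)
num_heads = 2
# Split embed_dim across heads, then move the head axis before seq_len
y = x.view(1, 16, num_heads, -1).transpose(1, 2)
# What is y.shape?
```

Input: (1, 16, 224) -> head_dim = 224 // 2 = 112; after view: (1, 16, 2, 112) -> after transpose(1, 2): (1, 2, 16, 112) -> Output: (1, 2, 16, 112)

Answer: (1, 2, 16, 112)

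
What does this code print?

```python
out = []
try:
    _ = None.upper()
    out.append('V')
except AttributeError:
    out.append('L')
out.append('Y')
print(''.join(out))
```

Execution trace: 'L' (except AttributeError) → 'Y' (after the try/except). Output: LY

Answer: LY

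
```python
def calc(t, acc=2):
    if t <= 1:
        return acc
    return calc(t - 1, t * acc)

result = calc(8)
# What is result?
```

Accumulator trace (n, acc): (8, 2) -> (7, 16) -> (6, 112) -> (5, 672) -> (4, 3360) -> (3, 13440) -> (2, 40320) -> (1, 80640) -> return 80640

Answer: 80640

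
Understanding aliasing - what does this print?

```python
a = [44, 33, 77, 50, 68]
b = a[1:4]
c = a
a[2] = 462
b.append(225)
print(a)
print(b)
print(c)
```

Key concept: slice vs alias.
Step by step:
`a = [44, 33, 77, 50, 68]` → a = [44, 33, 77, 50, 68]
`b = a[1:4]` → b = [33, 77, 50]
`c = a` → c = [44, 33, 77, 50, 68] (same object as a)
`a[2] = 462` → a = [44, 33, 462, 50, 68] (same object as c); c = [44, 33, 462, 50, 68] (same object as a)
`b.append(225)` → b = [33, 77, 50, 225]
`print(a)` → prints [44, 33, 462, 50, 68]
`print(b)` → prints [33, 77, 50, 225]
`print(c)` → prints [44, 33, 462, 50, 68]

Answer:
[44, 33, 462, 50, 68]
[33, 77, 50, 225]
[44, 33, 462, 50, 68]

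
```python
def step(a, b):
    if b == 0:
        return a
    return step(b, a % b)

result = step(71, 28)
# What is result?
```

step(71, 28) -> step(28, 15) -> step(15, 13) -> step(13, 2) -> step(2, 1) -> step(1, 0) -> 1

Answer: 1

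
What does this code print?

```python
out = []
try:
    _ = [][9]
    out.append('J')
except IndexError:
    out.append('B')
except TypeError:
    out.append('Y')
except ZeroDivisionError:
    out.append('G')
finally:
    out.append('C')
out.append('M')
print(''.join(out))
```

Execution trace: 'B' (except IndexError) → 'C' (finally) → 'M' (after the try/except). Output: BCM

Answer: BCM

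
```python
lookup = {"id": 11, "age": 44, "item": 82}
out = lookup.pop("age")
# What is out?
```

Trace:
`lookup = {"id": 11, "age": 44, "item": 82}` → lookup = {'id': 11, 'age': 44, 'item': 82}
`out = lookup.pop("age")` → lookup = {'id': 11, 'item': 82}; out = 44
So out = 44

Answer: 44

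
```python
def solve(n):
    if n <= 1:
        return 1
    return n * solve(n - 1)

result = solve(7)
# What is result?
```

solve(7) = 7 * 6 * 5 * 4 * 3 * 2 * 1 = 5040

Answer: 5040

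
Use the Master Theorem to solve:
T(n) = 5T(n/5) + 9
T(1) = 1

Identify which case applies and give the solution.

a=5, b=5, f(n)=9. log_5(5) = 1. Since c=0 < 1, Case 1 applies: T(n) = Θ(n^log_b(a)) = O(n).

Answer: O(n) - Case 1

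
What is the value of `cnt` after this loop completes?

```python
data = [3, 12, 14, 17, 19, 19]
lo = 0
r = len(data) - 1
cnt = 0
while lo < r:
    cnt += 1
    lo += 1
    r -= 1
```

Iterations until pointers meet (list length 6)
`cnt` takes the values: 0 → 1 → 2 → 3

Answer: 3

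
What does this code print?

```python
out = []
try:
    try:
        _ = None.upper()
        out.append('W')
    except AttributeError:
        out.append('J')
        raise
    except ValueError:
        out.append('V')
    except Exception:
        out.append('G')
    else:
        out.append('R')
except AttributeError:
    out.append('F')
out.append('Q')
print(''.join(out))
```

Execution trace: 'J' (inner except AttributeError) → 'F' (outer except AttributeError) → 'Q' (after the try/except). Output: JFQ

Answer: JFQ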